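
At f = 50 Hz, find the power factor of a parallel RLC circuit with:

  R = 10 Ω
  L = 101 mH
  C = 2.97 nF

Step 1 — Angular frequency: ω = 2π·f = 2π·50 = 314.2 rad/s.
Step 2 — Component impedances:
  R: Z = R = 10 Ω
  L: Z = jωL = j·314.2·0.101 = 0 + j31.73 Ω
  C: Z = 1/(jωC) = -j/(ω·C) = 0 - j1.072e+06 Ω
Step 3 — Parallel combination: 1/Z_total = 1/R + 1/L + 1/C; Z_total = 9.097 + j2.867 Ω = 9.538∠17.5° Ω.
Step 4 — Power factor: PF = cos(φ) = Re(Z)/|Z| = 9.097/9.538 = 0.9538.
Step 5 — Type: Im(Z) = 2.867 ⇒ lagging (phase φ = 17.5°).

PF = 0.9538 (lagging, φ = 17.5°)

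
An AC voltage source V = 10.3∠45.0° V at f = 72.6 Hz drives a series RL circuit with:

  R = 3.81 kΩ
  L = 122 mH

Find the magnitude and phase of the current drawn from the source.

Step 1 — Angular frequency: ω = 2π·f = 2π·72.6 = 456.2 rad/s.
Step 2 — Component impedances:
  R: Z = R = 3810 Ω
  L: Z = jωL = j·456.2·0.122 = 0 + j55.65 Ω
Step 3 — Series combination: Z_total = R + L = 3810 + j55.65 Ω = 3810∠0.8° Ω.
Step 4 — Source phasor: V = 10.3∠45.0° V = 7.283 + j7.283 V.
Step 5 — Ohm's law: I = V / Z_total = (7.283 + j7.283) / (3810 + j55.65) = 0.001939 + j0.001883 A.
Step 6 — Convert to polar: |I| = 0.002703 A, ∠I = 44.2°.

I = 0.002703∠44.2° A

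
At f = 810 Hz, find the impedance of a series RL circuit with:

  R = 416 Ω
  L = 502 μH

Step 1 — Angular frequency: ω = 2π·f = 2π·810 = 5089 rad/s.
Step 2 — Component impedances:
  R: Z = R = 416 Ω
  L: Z = jωL = j·5089·0.000502 = 0 + j2.555 Ω
Step 3 — Series combination: Z_total = R + L = 416 + j2.555 Ω = 416∠0.4° Ω.

Z = 416 + j2.555 Ω = 416∠0.4° Ω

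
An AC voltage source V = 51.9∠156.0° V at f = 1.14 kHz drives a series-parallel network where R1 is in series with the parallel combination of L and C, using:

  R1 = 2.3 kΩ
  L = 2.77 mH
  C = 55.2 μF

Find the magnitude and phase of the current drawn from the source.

Step 1 — Angular frequency: ω = 2π·f = 2π·1140 = 7163 rad/s.
Step 2 — Component impedances:
  R1: Z = R = 2300 Ω
  L: Z = jωL = j·7163·0.00277 = 0 + j19.84 Ω
  C: Z = 1/(jωC) = -j/(ω·C) = 0 - j2.529 Ω
Step 3 — Parallel branch: L || C = 1/(1/L + 1/C) = 0 - j2.899 Ω.
Step 4 — Series with R1: Z_total = R1 + (L || C) = 2300 - j2.899 Ω = 2300∠-0.1° Ω.
Step 5 — Source phasor: V = 51.9∠156.0° V = -47.41 + j21.11 V.
Step 6 — Ohm's law: I = V / Z_total = (-47.41 + j21.11) / (2300 - j2.899) = -0.02063 + j0.009152 A.
Step 7 — Convert to polar: |I| = 0.02257 A, ∠I = 156.1°.

I = 0.02257∠156.1° A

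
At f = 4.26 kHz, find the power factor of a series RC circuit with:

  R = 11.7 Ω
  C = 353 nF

Step 1 — Angular frequency: ω = 2π·f = 2π·4260 = 2.677e+04 rad/s.
Step 2 — Component impedances:
  R: Z = R = 11.7 Ω
  C: Z = 1/(jωC) = -j/(ω·C) = 0 - j105.8 Ω
Step 3 — Series combination: Z_total = R + C = 11.7 - j105.8 Ω = 106.5∠-83.7° Ω.
Step 4 — Power factor: PF = cos(φ) = Re(Z)/|Z| = 11.7/106.5 = 0.1099.
Step 5 — Type: Im(Z) = -105.8 ⇒ leading (phase φ = -83.7°).

PF = 0.1099 (leading, φ = -83.7°)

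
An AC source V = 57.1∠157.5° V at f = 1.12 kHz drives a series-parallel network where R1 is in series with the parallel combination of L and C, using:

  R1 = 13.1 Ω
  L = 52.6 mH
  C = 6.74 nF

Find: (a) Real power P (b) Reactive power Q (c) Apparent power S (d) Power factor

Step 1 — Angular frequency: ω = 2π·f = 2π·1120 = 7037 rad/s.
Step 2 — Component impedances:
  R1: Z = R = 13.1 Ω
  L: Z = jωL = j·7037·0.0526 = 0 + j370.2 Ω
  C: Z = 1/(jωC) = -j/(ω·C) = 0 - j2.108e+04 Ω
Step 3 — Parallel branch: L || C = 1/(1/L + 1/C) = 0 + j376.8 Ω.
Step 4 — Series with R1: Z_total = R1 + (L || C) = 13.1 + j376.8 Ω = 377∠88.0° Ω.
Step 5 — Source phasor: V = 57.1∠157.5° V = -52.75 + j21.85 V.
Step 6 — Current: I = V / Z = 0.05306 + j0.1419 A = 0.1515∠69.5° A.
Step 7 — Complex power: S = V·I* = 0.3005 + j8.643 VA.
Step 8 — Real power: P = Re(S) = 0.3005 W.
Step 9 — Reactive power: Q = Im(S) = 8.643 VAR.
Step 10 — Apparent power: |S| = 8.648 VA.
Step 11 — Power factor: PF = P/|S| = 0.03475 (lagging).

(a) P = 0.3005 W  (b) Q = 8.643 VAR  (c) S = 8.648 VA  (d) PF = 0.03475 (lagging)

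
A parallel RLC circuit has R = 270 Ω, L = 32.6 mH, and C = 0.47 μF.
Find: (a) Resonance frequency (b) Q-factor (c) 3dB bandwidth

Step 1 — Resonance: ω₀ = 1/√(LC) = 1/√(0.0326·4.7e-07) = 8079 rad/s.
Step 2 — f₀ = ω₀/(2π) = 1286 Hz.
Step 3 — Parallel Q: Q = R/(ω₀L) = 270/(8079·0.0326) = 1.025.
Step 4 — Bandwidth: Δω = ω₀/Q = 7880 rad/s; BW = Δω/(2π) = 1254 Hz.

(a) f₀ = 1286 Hz  (b) Q = 1.025  (c) BW = 1254 Hz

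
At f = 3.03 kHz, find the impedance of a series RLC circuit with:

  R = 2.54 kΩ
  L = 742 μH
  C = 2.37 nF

Step 1 — Angular frequency: ω = 2π·f = 2π·3030 = 1.904e+04 rad/s.
Step 2 — Component impedances:
  R: Z = R = 2540 Ω
  L: Z = jωL = j·1.904e+04·0.000742 = 0 + j14.13 Ω
  C: Z = 1/(jωC) = -j/(ω·C) = 0 - j2.216e+04 Ω
Step 3 — Series combination: Z_total = R + L + C = 2540 - j2.215e+04 Ω = 2.229e+04∠-83.5° Ω.

Z = 2540 - j2.215e+04 Ω = 2.229e+04∠-83.5° Ω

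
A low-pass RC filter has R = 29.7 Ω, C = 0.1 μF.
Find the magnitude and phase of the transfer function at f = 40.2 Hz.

Step 1 — Angular frequency: ω = 2π·40.2 = 252.6 rad/s.
Step 2 — Transfer function: H(jω) = 1/(1 + jωRC).
Step 3 — Denominator: 1 + jωRC = 1 + j·252.6·29.7·1e-07 = 1 + j0.0007502.
Step 4 — H = 1 - j0.0007502.
Step 5 — Magnitude: |H| = 1 (-0.0 dB); phase: φ = -0.0°.

|H| = 1 (-0.0 dB), φ = -0.0°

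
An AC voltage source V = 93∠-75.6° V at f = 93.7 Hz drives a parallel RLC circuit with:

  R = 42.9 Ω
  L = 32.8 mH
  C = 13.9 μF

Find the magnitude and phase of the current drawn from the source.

Step 1 — Angular frequency: ω = 2π·f = 2π·93.7 = 588.7 rad/s.
Step 2 — Component impedances:
  R: Z = R = 42.9 Ω
  L: Z = jωL = j·588.7·0.0328 = 0 + j19.31 Ω
  C: Z = 1/(jωC) = -j/(ω·C) = 0 - j122.2 Ω
Step 3 — Parallel combination: 1/Z_total = 1/R + 1/L + 1/C; Z_total = 9.536 + j17.84 Ω = 20.23∠61.9° Ω.
Step 4 — Source phasor: V = 93∠-75.6° V = 23.13 - j90.08 V.
Step 5 — Ohm's law: I = V / Z_total = (23.13 - j90.08) / (9.536 + j17.84) = -3.388 - j3.108 A.
Step 6 — Convert to polar: |I| = 4.598 A, ∠I = -137.5°.

I = 4.598∠-137.5° A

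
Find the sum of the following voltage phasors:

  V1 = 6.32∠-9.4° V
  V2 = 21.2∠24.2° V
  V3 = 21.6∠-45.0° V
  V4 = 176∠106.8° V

Step 1 — Convert each phasor to rectangular form:
  V1 = 6.32·(cos(-9.4°) + j·sin(-9.4°)) = 6.235 - j1.032 V
  V2 = 21.2·(cos(24.2°) + j·sin(24.2°)) = 19.34 + j8.69 V
  V3 = 21.6·(cos(-45.0°) + j·sin(-45.0°)) = 15.27 - j15.27 V
  V4 = 176·(cos(106.8°) + j·sin(106.8°)) = -50.87 + j168.5 V
Step 2 — Sum components: V_total = -10.02 + j160.9 V.
Step 3 — Convert to polar: |V_total| = 161.2 V, ∠V_total = 93.6°.

V_total = 161.2∠93.6° V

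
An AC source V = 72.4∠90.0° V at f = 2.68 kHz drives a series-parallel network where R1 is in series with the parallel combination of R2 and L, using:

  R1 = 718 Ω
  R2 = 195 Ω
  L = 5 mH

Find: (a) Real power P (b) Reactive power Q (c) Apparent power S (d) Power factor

Step 1 — Angular frequency: ω = 2π·f = 2π·2680 = 1.684e+04 rad/s.
Step 2 — Component impedances:
  R1: Z = R = 718 Ω
  R2: Z = R = 195 Ω
  L: Z = jωL = j·1.684e+04·0.005 = 0 + j84.19 Ω
Step 3 — Parallel branch: R2 || L = 1/(1/R2 + 1/L) = 30.64 + j70.97 Ω.
Step 4 — Series with R1: Z_total = R1 + (R2 || L) = 748.6 + j70.97 Ω = 752∠5.4° Ω.
Step 5 — Source phasor: V = 72.4∠90.0° V = 0 + j72.4 V.
Step 6 — Current: I = V / Z = 0.009086 + j0.09585 A = 0.09628∠84.6° A.
Step 7 — Complex power: S = V·I* = 6.939 + j0.6578 VA.
Step 8 — Real power: P = Re(S) = 6.939 W.
Step 9 — Reactive power: Q = Im(S) = 0.6578 VAR.
Step 10 — Apparent power: |S| = 6.97 VA.
Step 11 — Power factor: PF = P/|S| = 0.9955 (lagging).

(a) P = 6.939 W  (b) Q = 0.6578 VAR  (c) S = 6.97 VA  (d) PF = 0.9955 (lagging)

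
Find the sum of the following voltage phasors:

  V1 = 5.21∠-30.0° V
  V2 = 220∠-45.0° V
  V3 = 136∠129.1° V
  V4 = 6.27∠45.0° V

Step 1 — Convert each phasor to rectangular form:
  V1 = 5.21·(cos(-30.0°) + j·sin(-30.0°)) = 4.512 - j2.605 V
  V2 = 220·(cos(-45.0°) + j·sin(-45.0°)) = 155.6 - j155.6 V
  V3 = 136·(cos(129.1°) + j·sin(129.1°)) = -85.77 + j105.5 V
  V4 = 6.27·(cos(45.0°) + j·sin(45.0°)) = 4.434 + j4.434 V
Step 2 — Sum components: V_total = 78.74 - j48.19 V.
Step 3 — Convert to polar: |V_total| = 92.32 V, ∠V_total = -31.5°.

V_total = 92.32∠-31.5° V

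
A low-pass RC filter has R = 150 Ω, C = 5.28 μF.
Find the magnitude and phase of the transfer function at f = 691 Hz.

Step 1 — Angular frequency: ω = 2π·691 = 4342 rad/s.
Step 2 — Transfer function: H(jω) = 1/(1 + jωRC).
Step 3 — Denominator: 1 + jωRC = 1 + j·4342·150·5.28e-06 = 1 + j3.439.
Step 4 — H = 0.07798 - j0.2681.
Step 5 — Magnitude: |H| = 0.2792 (-11.1 dB); phase: φ = -73.8°.

|H| = 0.2792 (-11.1 dB), φ = -73.8°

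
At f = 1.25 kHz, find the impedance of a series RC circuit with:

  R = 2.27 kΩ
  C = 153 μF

Step 1 — Angular frequency: ω = 2π·f = 2π·1250 = 7854 rad/s.
Step 2 — Component impedances:
  R: Z = R = 2270 Ω
  C: Z = 1/(jωC) = -j/(ω·C) = 0 - j0.8322 Ω
Step 3 — Series combination: Z_total = R + C = 2270 - j0.8322 Ω = 2270∠-0.0° Ω.

Z = 2270 - j0.8322 Ω = 2270∠-0.0° Ω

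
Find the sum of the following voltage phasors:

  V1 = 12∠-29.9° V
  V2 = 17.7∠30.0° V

Step 1 — Convert each phasor to rectangular form:
  V1 = 12·(cos(-29.9°) + j·sin(-29.9°)) = 10.4 - j5.982 V
  V2 = 17.7·(cos(30.0°) + j·sin(30.0°)) = 15.33 + j8.85 V
Step 2 — Sum components: V_total = 25.73 + j2.868 V.
Step 3 — Convert to polar: |V_total| = 25.89 V, ∠V_total = 6.4°.

V_total = 25.89∠6.4° V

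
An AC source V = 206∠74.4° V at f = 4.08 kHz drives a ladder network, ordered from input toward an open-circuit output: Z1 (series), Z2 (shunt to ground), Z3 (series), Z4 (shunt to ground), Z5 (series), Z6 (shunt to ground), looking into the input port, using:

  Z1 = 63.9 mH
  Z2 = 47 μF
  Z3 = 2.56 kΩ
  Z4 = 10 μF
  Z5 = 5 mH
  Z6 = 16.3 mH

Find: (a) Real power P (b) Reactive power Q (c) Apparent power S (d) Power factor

Step 1 — Angular frequency: ω = 2π·f = 2π·4080 = 2.564e+04 rad/s.
Step 2 — Component impedances:
  Z1: Z = jωL = j·2.564e+04·0.0639 = 0 + j1638 Ω
  Z2: Z = 1/(jωC) = -j/(ω·C) = 0 - j0.83 Ω
  Z3: Z = R = 2560 Ω
  Z4: Z = 1/(jωC) = -j/(ω·C) = 0 - j3.901 Ω
  Z5: Z = jωL = j·2.564e+04·0.005 = 0 + j128.2 Ω
  Z6: Z = jωL = j·2.564e+04·0.0163 = 0 + j417.9 Ω
Step 3 — Ladder network (open output): work backward from the far end, alternating series and parallel combinations. Z_in = 0.0002691 + j1637 Ω = 1637∠90.0° Ω.
Step 4 — Source phasor: V = 206∠74.4° V = 55.4 + j198.4 V.
Step 5 — Current: I = V / Z = 0.1212 - j0.03384 A = 0.1258∠-15.6° A.
Step 6 — Complex power: S = V·I* = 4.26e-06 + j25.92 VA.
Step 7 — Real power: P = Re(S) = 4.26e-06 W.
Step 8 — Reactive power: Q = Im(S) = 25.92 VAR.
Step 9 — Apparent power: |S| = 25.92 VA.
Step 10 — Power factor: PF = P/|S| = 1.643e-07 (lagging).

(a) P = 4.26e-06 W  (b) Q = 25.92 VAR  (c) S = 25.92 VA  (d) PF = 1.643e-07 (lagging)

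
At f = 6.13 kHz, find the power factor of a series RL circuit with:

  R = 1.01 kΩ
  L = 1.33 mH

Step 1 — Angular frequency: ω = 2π·f = 2π·6130 = 3.852e+04 rad/s.
Step 2 — Component impedances:
  R: Z = R = 1010 Ω
  L: Z = jωL = j·3.852e+04·0.00133 = 0 + j51.23 Ω
Step 3 — Series combination: Z_total = R + L = 1010 + j51.23 Ω = 1011∠2.9° Ω.
Step 4 — Power factor: PF = cos(φ) = Re(Z)/|Z| = 1010/1011.3 = 0.9987.
Step 5 — Type: Im(Z) = 51.23 ⇒ lagging (phase φ = 2.9°).

PF = 0.9987 (lagging, φ = 2.9°)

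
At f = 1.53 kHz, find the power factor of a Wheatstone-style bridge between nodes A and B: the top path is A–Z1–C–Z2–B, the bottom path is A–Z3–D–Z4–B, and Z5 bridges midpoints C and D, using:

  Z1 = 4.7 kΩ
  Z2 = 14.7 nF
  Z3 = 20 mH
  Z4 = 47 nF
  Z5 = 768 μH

Step 1 — Angular frequency: ω = 2π·f = 2π·1530 = 9613 rad/s.
Step 2 — Component impedances:
  Z1: Z = R = 4700 Ω
  Z2: Z = 1/(jωC) = -j/(ω·C) = 0 - j7076 Ω
  Z3: Z = jωL = j·9613·0.02 = 0 + j192.3 Ω
  Z4: Z = 1/(jωC) = -j/(ω·C) = 0 - j2213 Ω
  Z5: Z = jωL = j·9613·0.000768 = 0 + j7.383 Ω
Step 3 — Bridge requires nodal analysis (the Z5 bridge couples midpoints C and D, so the two paths cannot be reduced to a simple series/parallel combination). Setting node B to ground and injecting 1 A at node A, the 3-node admittance system at A, C, D solves to V_A = Z_AB = 7.995 - j1494 Ω = 1494∠-89.7° Ω.
Step 4 — Power factor: PF = cos(φ) = Re(Z)/|Z| = 7.9954/1493.6 = 0.005353.
Step 5 — Type: Im(Z) = -1494 ⇒ leading (phase φ = -89.7°).

PF = 0.005353 (leading, φ = -89.7°)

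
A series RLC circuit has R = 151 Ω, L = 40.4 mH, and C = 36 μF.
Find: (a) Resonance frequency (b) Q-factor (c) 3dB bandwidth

Step 1 — Resonance condition Im(Z)=0 gives ω₀ = 1/√(LC).
Step 2 — ω₀ = 1/√(0.0404·3.6e-05) = 829.2 rad/s.
Step 3 — f₀ = ω₀/(2π) = 132 Hz.
Step 4 — Series Q: Q = ω₀L/R = 829.2·0.0404/151 = 0.2219.
Step 5 — 3dB bandwidth: Δω = ω₀/Q = 3738 rad/s; BW = Δω/(2π) = 594.9 Hz.

(a) f₀ = 132 Hz  (b) Q = 0.2219  (c) BW = 594.9 Hz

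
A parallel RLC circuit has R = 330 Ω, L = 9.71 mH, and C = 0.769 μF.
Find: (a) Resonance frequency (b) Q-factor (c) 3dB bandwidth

Step 1 — Resonance: ω₀ = 1/√(LC) = 1/√(0.00971·7.69e-07) = 1.157e+04 rad/s.
Step 2 — f₀ = ω₀/(2π) = 1842 Hz.
Step 3 — Parallel Q: Q = R/(ω₀L) = 330/(1.157e+04·0.00971) = 2.937.
Step 4 — Bandwidth: Δω = ω₀/Q = 3941 rad/s; BW = Δω/(2π) = 627.2 Hz.

(a) f₀ = 1842 Hz  (b) Q = 2.937  (c) BW = 627.2 Hz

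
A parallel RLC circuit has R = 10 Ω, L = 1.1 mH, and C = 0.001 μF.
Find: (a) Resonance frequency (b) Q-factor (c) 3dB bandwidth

Step 1 — Resonance: ω₀ = 1/√(LC) = 1/√(0.0011·1e-09) = 9.535e+05 rad/s.
Step 2 — f₀ = ω₀/(2π) = 1.517e+05 Hz.
Step 3 — Parallel Q: Q = R/(ω₀L) = 10/(9.535e+05·0.0011) = 0.009535.
Step 4 — Bandwidth: Δω = ω₀/Q = 1e+08 rad/s; BW = Δω/(2π) = 1.592e+07 Hz.

(a) f₀ = 1.517e+05 Hz  (b) Q = 0.009535  (c) BW = 1.592e+07 Hz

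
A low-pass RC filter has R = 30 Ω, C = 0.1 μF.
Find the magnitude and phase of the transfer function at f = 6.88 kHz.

Step 1 — Angular frequency: ω = 2π·6880 = 4.323e+04 rad/s.
Step 2 — Transfer function: H(jω) = 1/(1 + jωRC).
Step 3 — Denominator: 1 + jωRC = 1 + j·4.323e+04·30·1e-07 = 1 + j0.1297.
Step 4 — H = 0.9835 - j0.1275.
Step 5 — Magnitude: |H| = 0.9917 (-0.1 dB); phase: φ = -7.4°.

|H| = 0.9917 (-0.1 dB), φ = -7.4°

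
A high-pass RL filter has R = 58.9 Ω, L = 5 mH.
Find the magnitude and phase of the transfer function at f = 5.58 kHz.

Step 1 — Angular frequency: ω = 2π·5580 = 3.506e+04 rad/s.
Step 2 — Transfer function: H(jω) = jωL/(R + jωL).
Step 3 — Numerator jωL = j·175.3; denominator R + jωL = 58.9 + j175.3.
Step 4 — H = 0.8986 + j0.3019.
Step 5 — Magnitude: |H| = 0.9479 (-0.5 dB); phase: φ = 18.6°.

|H| = 0.9479 (-0.5 dB), φ = 18.6°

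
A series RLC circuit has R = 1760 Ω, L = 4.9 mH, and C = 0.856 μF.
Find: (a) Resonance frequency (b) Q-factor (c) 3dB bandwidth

Step 1 — Resonance: ω₀ = 1/√(LC) = 1/√(0.0049·8.56e-07) = 1.544e+04 rad/s.
Step 2 — f₀ = ω₀/(2π) = 2457 Hz.
Step 3 — Series Q: Q = ω₀L/R = 1.544e+04·0.0049/1760 = 0.04299.
Step 4 — Bandwidth: Δω = ω₀/Q = 3.592e+05 rad/s; BW = Δω/(2π) = 5.717e+04 Hz.

(a) f₀ = 2457 Hz  (b) Q = 0.04299  (c) BW = 5.717e+04 Hz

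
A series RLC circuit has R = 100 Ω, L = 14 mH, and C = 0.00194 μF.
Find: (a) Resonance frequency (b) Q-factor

Step 1 — Resonance condition Im(Z)=0 gives ω₀ = 1/√(LC).
Step 2 — ω₀ = 1/√(0.014·1.94e-09) = 1.919e+05 rad/s.
Step 3 — f₀ = ω₀/(2π) = 3.054e+04 Hz.
Step 4 — Series Q: Q = ω₀L/R = 1.919e+05·0.014/100 = 26.86.

(a) f₀ = 3.054e+04 Hz  (b) Q = 26.86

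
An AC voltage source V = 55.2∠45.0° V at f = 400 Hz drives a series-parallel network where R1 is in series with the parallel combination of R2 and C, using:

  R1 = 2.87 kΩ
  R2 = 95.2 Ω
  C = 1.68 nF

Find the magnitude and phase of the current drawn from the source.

Step 1 — Angular frequency: ω = 2π·f = 2π·400 = 2513 rad/s.
Step 2 — Component impedances:
  R1: Z = R = 2870 Ω
  R2: Z = R = 95.2 Ω
  C: Z = 1/(jωC) = -j/(ω·C) = 0 - j2.368e+05 Ω
Step 3 — Parallel branch: R2 || C = 1/(1/R2 + 1/C) = 95.2 - j0.03827 Ω.
Step 4 — Series with R1: Z_total = R1 + (R2 || C) = 2965 - j0.03827 Ω = 2965∠-0.0° Ω.
Step 5 — Source phasor: V = 55.2∠45.0° V = 39.03 + j39.03 V.
Step 6 — Ohm's law: I = V / Z_total = (39.03 + j39.03) / (2965 - j0.03827) = 0.01316 + j0.01316 A.
Step 7 — Convert to polar: |I| = 0.01862 A, ∠I = 45.0°.

I = 0.01862∠45.0° A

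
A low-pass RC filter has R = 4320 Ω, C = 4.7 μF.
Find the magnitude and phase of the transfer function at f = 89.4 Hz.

Step 1 — Angular frequency: ω = 2π·89.4 = 561.7 rad/s.
Step 2 — Transfer function: H(jω) = 1/(1 + jωRC).
Step 3 — Denominator: 1 + jωRC = 1 + j·561.7·4320·4.7e-06 = 1 + j11.41.
Step 4 — H = 0.007629 - j0.08701.
Step 5 — Magnitude: |H| = 0.08734 (-21.2 dB); phase: φ = -85.0°.

|H| = 0.08734 (-21.2 dB), φ = -85.0°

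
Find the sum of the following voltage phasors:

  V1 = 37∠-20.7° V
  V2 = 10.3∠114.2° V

Step 1 — Convert each phasor to rectangular form:
  V1 = 37·(cos(-20.7°) + j·sin(-20.7°)) = 34.61 - j13.08 V
  V2 = 10.3·(cos(114.2°) + j·sin(114.2°)) = -4.222 + j9.395 V
Step 2 — Sum components: V_total = 30.39 - j3.684 V.
Step 3 — Convert to polar: |V_total| = 30.61 V, ∠V_total = -6.9°.

V_total = 30.61∠-6.9° V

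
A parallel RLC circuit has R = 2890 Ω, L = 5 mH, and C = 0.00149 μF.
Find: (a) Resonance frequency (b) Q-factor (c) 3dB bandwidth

Step 1 — Resonance: ω₀ = 1/√(LC) = 1/√(0.005·1.49e-09) = 3.664e+05 rad/s.
Step 2 — f₀ = ω₀/(2π) = 5.831e+04 Hz.
Step 3 — Parallel Q: Q = R/(ω₀L) = 2890/(3.664e+05·0.005) = 1.578.
Step 4 — Bandwidth: Δω = ω₀/Q = 2.322e+05 rad/s; BW = Δω/(2π) = 3.696e+04 Hz.

(a) f₀ = 5.831e+04 Hz  (b) Q = 1.578  (c) BW = 3.696e+04 Hz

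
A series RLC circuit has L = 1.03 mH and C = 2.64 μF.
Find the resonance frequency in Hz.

Step 1 — Resonance condition Im(Z)=0 gives ω₀ = 1/√(LC).
Step 2 — ω₀ = 1/√(0.00103·2.64e-06) = 1.918e+04 rad/s.
Step 3 — f₀ = ω₀/(2π) = 3052 Hz.

f₀ = 3052 Hz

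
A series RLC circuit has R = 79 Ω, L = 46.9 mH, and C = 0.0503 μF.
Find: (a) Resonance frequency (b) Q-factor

Step 1 — Resonance condition Im(Z)=0 gives ω₀ = 1/√(LC).
Step 2 — ω₀ = 1/√(0.0469·5.03e-08) = 2.059e+04 rad/s.
Step 3 — f₀ = ω₀/(2π) = 3277 Hz.
Step 4 — Series Q: Q = ω₀L/R = 2.059e+04·0.0469/79 = 12.22.

(a) f₀ = 3277 Hz  (b) Q = 12.22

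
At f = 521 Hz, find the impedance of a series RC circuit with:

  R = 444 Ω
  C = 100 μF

Step 1 — Angular frequency: ω = 2π·f = 2π·521 = 3274 rad/s.
Step 2 — Component impedances:
  R: Z = R = 444 Ω
  C: Z = 1/(jωC) = -j/(ω·C) = 0 - j3.055 Ω
Step 3 — Series combination: Z_total = R + C = 444 - j3.055 Ω = 444∠-0.4° Ω.

Z = 444 - j3.055 Ω = 444∠-0.4° Ω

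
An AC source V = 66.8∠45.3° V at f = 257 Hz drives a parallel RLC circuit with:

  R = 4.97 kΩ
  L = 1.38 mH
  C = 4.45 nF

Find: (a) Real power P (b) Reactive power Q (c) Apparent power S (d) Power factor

Step 1 — Angular frequency: ω = 2π·f = 2π·257 = 1615 rad/s.
Step 2 — Component impedances:
  R: Z = R = 4970 Ω
  L: Z = jωL = j·1615·0.00138 = 0 + j2.228 Ω
  C: Z = 1/(jωC) = -j/(ω·C) = 0 - j1.392e+05 Ω
Step 3 — Parallel combination: 1/Z_total = 1/R + 1/L + 1/C; Z_total = 0.0009992 + j2.228 Ω = 2.228∠90.0° Ω.
Step 4 — Source phasor: V = 66.8∠45.3° V = 46.99 + j47.48 V.
Step 5 — Current: I = V / Z = 21.32 - j21.08 A = 29.98∠-44.7° A.
Step 6 — Complex power: S = V·I* = 0.8978 + j2002 VA.
Step 7 — Real power: P = Re(S) = 0.8978 W.
Step 8 — Reactive power: Q = Im(S) = 2002 VAR.
Step 9 — Apparent power: |S| = 2002 VA.
Step 10 — Power factor: PF = P/|S| = 0.0004484 (lagging).

(a) P = 0.8978 W  (b) Q = 2002 VAR  (c) S = 2002 VA  (d) PF = 0.0004484 (lagging)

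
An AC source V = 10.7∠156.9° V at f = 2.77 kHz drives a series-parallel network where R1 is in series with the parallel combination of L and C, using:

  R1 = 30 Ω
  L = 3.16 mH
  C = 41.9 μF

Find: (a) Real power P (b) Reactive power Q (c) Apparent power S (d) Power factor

Step 1 — Angular frequency: ω = 2π·f = 2π·2770 = 1.74e+04 rad/s.
Step 2 — Component impedances:
  R1: Z = R = 30 Ω
  L: Z = jωL = j·1.74e+04·0.00316 = 0 + j55 Ω
  C: Z = 1/(jωC) = -j/(ω·C) = 0 - j1.371 Ω
Step 3 — Parallel branch: L || C = 1/(1/L + 1/C) = 0 - j1.406 Ω.
Step 4 — Series with R1: Z_total = R1 + (L || C) = 30 - j1.406 Ω = 30.03∠-2.7° Ω.
Step 5 — Source phasor: V = 10.7∠156.9° V = -9.842 + j4.198 V.
Step 6 — Current: I = V / Z = -0.3339 + j0.1243 A = 0.3563∠159.6° A.
Step 7 — Complex power: S = V·I* = 3.808 - j0.1785 VA.
Step 8 — Real power: P = Re(S) = 3.808 W.
Step 9 — Reactive power: Q = Im(S) = -0.1785 VAR.
Step 10 — Apparent power: |S| = 3.812 VA.
Step 11 — Power factor: PF = P/|S| = 0.9989 (leading).

(a) P = 3.808 W  (b) Q = -0.1785 VAR  (c) S = 3.812 VA  (d) PF = 0.9989 (leading)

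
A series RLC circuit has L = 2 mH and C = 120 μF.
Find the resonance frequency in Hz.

Step 1 — Resonance condition Im(Z)=0 gives ω₀ = 1/√(LC).
Step 2 — ω₀ = 1/√(0.002·0.00012) = 2041 rad/s.
Step 3 — f₀ = ω₀/(2π) = 324.9 Hz.

f₀ = 324.9 Hz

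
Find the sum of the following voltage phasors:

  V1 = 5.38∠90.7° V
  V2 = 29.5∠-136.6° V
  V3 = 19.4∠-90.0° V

Step 1 — Convert each phasor to rectangular form:
  V1 = 5.38·(cos(90.7°) + j·sin(90.7°)) = -0.06573 + j5.38 V
  V2 = 29.5·(cos(-136.6°) + j·sin(-136.6°)) = -21.43 - j20.27 V
  V3 = 19.4·(cos(-90.0°) + j·sin(-90.0°)) = 0 - j19.4 V
Step 2 — Sum components: V_total = -21.5 - j34.29 V.
Step 3 — Convert to polar: |V_total| = 40.47 V, ∠V_total = -122.1°.

V_total = 40.47∠-122.1° V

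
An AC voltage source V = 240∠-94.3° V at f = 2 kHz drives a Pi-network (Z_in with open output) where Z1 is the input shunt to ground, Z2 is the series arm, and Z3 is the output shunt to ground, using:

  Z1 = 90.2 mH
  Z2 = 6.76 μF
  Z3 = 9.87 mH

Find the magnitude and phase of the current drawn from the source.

Step 1 — Angular frequency: ω = 2π·f = 2π·2000 = 1.257e+04 rad/s.
Step 2 — Component impedances:
  Z1: Z = jωL = j·1.257e+04·0.0902 = 0 + j1133 Ω
  Z2: Z = 1/(jωC) = -j/(ω·C) = 0 - j11.77 Ω
  Z3: Z = jωL = j·1.257e+04·0.00987 = 0 + j124 Ω
Step 3 — With open output, the series arm Z2 and the output shunt Z3 appear in series to ground: Z2 + Z3 = 0 + j112.3 Ω.
Step 4 — Parallel with input shunt Z1: Z_in = Z1 || (Z2 + Z3) = 0 + j102.1 Ω = 102.1∠90.0° Ω.
Step 5 — Source phasor: V = 240∠-94.3° V = -17.99 - j239.3 V.
Step 6 — Ohm's law: I = V / Z_total = (-17.99 - j239.3) / (0 + j102.1) = -2.343 + j0.1762 A.
Step 7 — Convert to polar: |I| = 2.35 A, ∠I = 175.7°.

I = 2.35∠175.7° A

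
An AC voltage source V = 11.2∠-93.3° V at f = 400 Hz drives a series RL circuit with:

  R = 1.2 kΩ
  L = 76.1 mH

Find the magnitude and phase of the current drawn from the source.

Step 1 — Angular frequency: ω = 2π·f = 2π·400 = 2513 rad/s.
Step 2 — Component impedances:
  R: Z = R = 1200 Ω
  L: Z = jωL = j·2513·0.0761 = 0 + j191.3 Ω
Step 3 — Series combination: Z_total = R + L = 1200 + j191.3 Ω = 1215∠9.1° Ω.
Step 4 — Source phasor: V = 11.2∠-93.3° V = -0.6447 - j11.18 V.
Step 5 — Ohm's law: I = V / Z_total = (-0.6447 - j11.18) / (1200 + j191.3) = -0.001972 - j0.009004 A.
Step 6 — Convert to polar: |I| = 0.009217 A, ∠I = -102.4°.

I = 0.009217∠-102.4° A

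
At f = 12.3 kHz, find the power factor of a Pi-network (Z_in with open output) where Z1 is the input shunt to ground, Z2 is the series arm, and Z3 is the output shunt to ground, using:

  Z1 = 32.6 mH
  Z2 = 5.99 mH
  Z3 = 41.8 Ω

Step 1 — Angular frequency: ω = 2π·f = 2π·1.23e+04 = 7.728e+04 rad/s.
Step 2 — Component impedances:
  Z1: Z = jωL = j·7.728e+04·0.0326 = 0 + j2519 Ω
  Z2: Z = jωL = j·7.728e+04·0.00599 = 0 + j462.9 Ω
  Z3: Z = R = 41.8 Ω
Step 3 — With open output, the series arm Z2 and the output shunt Z3 appear in series to ground: Z2 + Z3 = 41.8 + j462.9 Ω.
Step 4 — Parallel with input shunt Z1: Z_in = Z1 || (Z2 + Z3) = 29.82 + j391.5 Ω = 392.6∠85.6° Ω.
Step 5 — Power factor: PF = cos(φ) = Re(Z)/|Z| = 29.82/392.6 = 0.07596.
Step 6 — Type: Im(Z) = 391.5 ⇒ lagging (phase φ = 85.6°).

PF = 0.07596 (lagging, φ = 85.6°)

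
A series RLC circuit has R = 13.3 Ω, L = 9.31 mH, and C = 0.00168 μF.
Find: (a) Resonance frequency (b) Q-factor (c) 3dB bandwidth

Step 1 — Resonance: ω₀ = 1/√(LC) = 1/√(0.00931·1.68e-09) = 2.529e+05 rad/s.
Step 2 — f₀ = ω₀/(2π) = 4.024e+04 Hz.
Step 3 — Series Q: Q = ω₀L/R = 2.529e+05·0.00931/13.3 = 177.
Step 4 — Bandwidth: Δω = ω₀/Q = 1429 rad/s; BW = Δω/(2π) = 227.4 Hz.

(a) f₀ = 4.024e+04 Hz  (b) Q = 177  (c) BW = 227.4 Hz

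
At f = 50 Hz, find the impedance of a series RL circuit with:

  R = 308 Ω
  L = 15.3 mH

Step 1 — Angular frequency: ω = 2π·f = 2π·50 = 314.2 rad/s.
Step 2 — Component impedances:
  R: Z = R = 308 Ω
  L: Z = jωL = j·314.2·0.0153 = 0 + j4.807 Ω
Step 3 — Series combination: Z_total = R + L = 308 + j4.807 Ω = 308∠0.9° Ω.

Z = 308 + j4.807 Ω = 308∠0.9° Ω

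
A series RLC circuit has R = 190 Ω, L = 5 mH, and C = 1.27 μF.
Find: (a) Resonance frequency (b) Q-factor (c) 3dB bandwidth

Step 1 — Resonance: ω₀ = 1/√(LC) = 1/√(0.005·1.27e-06) = 1.255e+04 rad/s.
Step 2 — f₀ = ω₀/(2π) = 1997 Hz.
Step 3 — Series Q: Q = ω₀L/R = 1.255e+04·0.005/190 = 0.3302.
Step 4 — Bandwidth: Δω = ω₀/Q = 3.8e+04 rad/s; BW = Δω/(2π) = 6048 Hz.

(a) f₀ = 1997 Hz  (b) Q = 0.3302  (c) BW = 6048 Hz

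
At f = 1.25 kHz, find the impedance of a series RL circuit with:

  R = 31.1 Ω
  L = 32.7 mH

Step 1 — Angular frequency: ω = 2π·f = 2π·1250 = 7854 rad/s.
Step 2 — Component impedances:
  R: Z = R = 31.1 Ω
  L: Z = jωL = j·7854·0.0327 = 0 + j256.8 Ω
Step 3 — Series combination: Z_total = R + L = 31.1 + j256.8 Ω = 258.7∠83.1° Ω.

Z = 31.1 + j256.8 Ω = 258.7∠83.1° Ω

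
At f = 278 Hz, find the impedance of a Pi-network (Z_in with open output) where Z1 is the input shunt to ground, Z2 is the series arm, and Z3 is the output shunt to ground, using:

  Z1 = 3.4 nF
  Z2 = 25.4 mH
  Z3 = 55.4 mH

Step 1 — Angular frequency: ω = 2π·f = 2π·278 = 1747 rad/s.
Step 2 — Component impedances:
  Z1: Z = 1/(jωC) = -j/(ω·C) = 0 - j1.684e+05 Ω
  Z2: Z = jωL = j·1747·0.0254 = 0 + j44.37 Ω
  Z3: Z = jωL = j·1747·0.0554 = 0 + j96.77 Ω
Step 3 — With open output, the series arm Z2 and the output shunt Z3 appear in series to ground: Z2 + Z3 = 0 + j141.1 Ω.
Step 4 — Parallel with input shunt Z1: Z_in = Z1 || (Z2 + Z3) = 0 + j141.3 Ω = 141.3∠90.0° Ω.

Z = 0 + j141.3 Ω = 141.3∠90.0° Ω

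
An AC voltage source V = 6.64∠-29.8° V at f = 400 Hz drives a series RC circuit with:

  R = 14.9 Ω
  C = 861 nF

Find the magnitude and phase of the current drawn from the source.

Step 1 — Angular frequency: ω = 2π·f = 2π·400 = 2513 rad/s.
Step 2 — Component impedances:
  R: Z = R = 14.9 Ω
  C: Z = 1/(jωC) = -j/(ω·C) = 0 - j462.1 Ω
Step 3 — Series combination: Z_total = R + C = 14.9 - j462.1 Ω = 462.4∠-88.2° Ω.
Step 4 — Source phasor: V = 6.64∠-29.8° V = 5.762 - j3.3 V.
Step 5 — Ohm's law: I = V / Z_total = (5.762 - j3.3) / (14.9 - j462.1) = 0.007535 + j0.01223 A.
Step 6 — Convert to polar: |I| = 0.01436 A, ∠I = 58.4°.

I = 0.01436∠58.4° A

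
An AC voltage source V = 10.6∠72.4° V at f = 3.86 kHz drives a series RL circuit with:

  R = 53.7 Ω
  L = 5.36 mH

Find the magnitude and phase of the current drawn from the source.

Step 1 — Angular frequency: ω = 2π·f = 2π·3860 = 2.425e+04 rad/s.
Step 2 — Component impedances:
  R: Z = R = 53.7 Ω
  L: Z = jωL = j·2.425e+04·0.00536 = 0 + j130 Ω
Step 3 — Series combination: Z_total = R + L = 53.7 + j130 Ω = 140.7∠67.6° Ω.
Step 4 — Source phasor: V = 10.6∠72.4° V = 3.205 + j10.1 V.
Step 5 — Ohm's law: I = V / Z_total = (3.205 + j10.1) / (53.7 + j130) = 0.07509 + j0.006365 A.
Step 6 — Convert to polar: |I| = 0.07536 A, ∠I = 4.8°.

I = 0.07536∠4.8° A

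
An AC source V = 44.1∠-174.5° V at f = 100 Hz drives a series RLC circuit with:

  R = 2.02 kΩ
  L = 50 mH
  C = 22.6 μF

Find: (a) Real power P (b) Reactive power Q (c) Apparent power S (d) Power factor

Step 1 — Angular frequency: ω = 2π·f = 2π·100 = 628.3 rad/s.
Step 2 — Component impedances:
  R: Z = R = 2020 Ω
  L: Z = jωL = j·628.3·0.05 = 0 + j31.42 Ω
  C: Z = 1/(jωC) = -j/(ω·C) = 0 - j70.42 Ω
Step 3 — Series combination: Z_total = R + L + C = 2020 - j39.01 Ω = 2020∠-1.1° Ω.
Step 4 — Source phasor: V = 44.1∠-174.5° V = -43.9 - j4.227 V.
Step 5 — Current: I = V / Z = -0.02168 - j0.002511 A = 0.02183∠-173.4° A.
Step 6 — Complex power: S = V·I* = 0.9624 - j0.01858 VA.
Step 7 — Real power: P = Re(S) = 0.9624 W.
Step 8 — Reactive power: Q = Im(S) = -0.01858 VAR.
Step 9 — Apparent power: |S| = 0.9626 VA.
Step 10 — Power factor: PF = P/|S| = 0.9998 (leading).

(a) P = 0.9624 W  (b) Q = -0.01858 VAR  (c) S = 0.9626 VA  (d) PF = 0.9998 (leading)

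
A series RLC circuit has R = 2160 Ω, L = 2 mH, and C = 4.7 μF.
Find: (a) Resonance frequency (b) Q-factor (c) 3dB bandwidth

Step 1 — Resonance condition Im(Z)=0 gives ω₀ = 1/√(LC).
Step 2 — ω₀ = 1/√(0.002·4.7e-06) = 1.031e+04 rad/s.
Step 3 — f₀ = ω₀/(2π) = 1642 Hz.
Step 4 — Series Q: Q = ω₀L/R = 1.031e+04·0.002/2160 = 0.00955.
Step 5 — 3dB bandwidth: Δω = ω₀/Q = 1.08e+06 rad/s; BW = Δω/(2π) = 1.719e+05 Hz.

(a) f₀ = 1642 Hz  (b) Q = 0.00955  (c) BW = 1.719e+05 Hz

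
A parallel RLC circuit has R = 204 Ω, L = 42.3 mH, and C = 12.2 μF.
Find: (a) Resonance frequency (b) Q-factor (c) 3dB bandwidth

Step 1 — Resonance: ω₀ = 1/√(LC) = 1/√(0.0423·1.22e-05) = 1392 rad/s.
Step 2 — f₀ = ω₀/(2π) = 221.5 Hz.
Step 3 — Parallel Q: Q = R/(ω₀L) = 204/(1392·0.0423) = 3.464.
Step 4 — Bandwidth: Δω = ω₀/Q = 401.8 rad/s; BW = Δω/(2π) = 63.95 Hz.

(a) f₀ = 221.5 Hz  (b) Q = 3.464  (c) BW = 63.95 Hz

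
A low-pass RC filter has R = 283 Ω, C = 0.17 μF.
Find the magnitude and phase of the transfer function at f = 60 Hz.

Step 1 — Angular frequency: ω = 2π·60 = 377 rad/s.
Step 2 — Transfer function: H(jω) = 1/(1 + jωRC).
Step 3 — Denominator: 1 + jωRC = 1 + j·377·283·1.7e-07 = 1 + j0.01814.
Step 4 — H = 0.9997 - j0.01813.
Step 5 — Magnitude: |H| = 0.9998 (-0.0 dB); phase: φ = -1.0°.

|H| = 0.9998 (-0.0 dB), φ = -1.0°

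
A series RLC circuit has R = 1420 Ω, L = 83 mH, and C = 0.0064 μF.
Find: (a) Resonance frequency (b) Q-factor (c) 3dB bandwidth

Step 1 — Resonance: ω₀ = 1/√(LC) = 1/√(0.083·6.4e-09) = 4.339e+04 rad/s.
Step 2 — f₀ = ω₀/(2π) = 6905 Hz.
Step 3 — Series Q: Q = ω₀L/R = 4.339e+04·0.083/1420 = 2.536.
Step 4 — Bandwidth: Δω = ω₀/Q = 1.711e+04 rad/s; BW = Δω/(2π) = 2723 Hz.

(a) f₀ = 6905 Hz  (b) Q = 2.536  (c) BW = 2723 Hz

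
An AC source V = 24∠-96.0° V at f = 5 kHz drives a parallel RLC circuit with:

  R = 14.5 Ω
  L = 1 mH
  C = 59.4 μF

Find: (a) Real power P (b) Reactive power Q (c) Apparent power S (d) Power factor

Step 1 — Angular frequency: ω = 2π·f = 2π·5000 = 3.142e+04 rad/s.
Step 2 — Component impedances:
  R: Z = R = 14.5 Ω
  L: Z = jωL = j·3.142e+04·0.001 = 0 + j31.42 Ω
  C: Z = 1/(jωC) = -j/(ω·C) = 0 - j0.5359 Ω
Step 3 — Parallel combination: 1/Z_total = 1/R + 1/L + 1/C; Z_total = 0.02047 - j0.5444 Ω = 0.5448∠-87.8° Ω.
Step 4 — Source phasor: V = 24∠-96.0° V = -2.509 - j23.87 V.
Step 5 — Current: I = V / Z = 43.61 - j6.248 A = 44.05∠-8.2° A.
Step 6 — Complex power: S = V·I* = 39.72 - j1057 VA.
Step 7 — Real power: P = Re(S) = 39.72 W.
Step 8 — Reactive power: Q = Im(S) = -1057 VAR.
Step 9 — Apparent power: |S| = 1057 VA.
Step 10 — Power factor: PF = P/|S| = 0.03757 (leading).

(a) P = 39.72 W  (b) Q = -1057 VAR  (c) S = 1057 VA  (d) PF = 0.03757 (leading)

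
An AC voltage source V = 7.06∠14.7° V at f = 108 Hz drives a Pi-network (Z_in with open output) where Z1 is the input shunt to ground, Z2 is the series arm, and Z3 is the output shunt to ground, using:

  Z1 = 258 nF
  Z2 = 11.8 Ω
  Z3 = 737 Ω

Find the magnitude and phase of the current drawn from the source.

Step 1 — Angular frequency: ω = 2π·f = 2π·108 = 678.6 rad/s.
Step 2 — Component impedances:
  Z1: Z = 1/(jωC) = -j/(ω·C) = 0 - j5712 Ω
  Z2: Z = R = 11.8 Ω
  Z3: Z = R = 737 Ω
Step 3 — With open output, the series arm Z2 and the output shunt Z3 appear in series to ground: Z2 + Z3 = 748.8 Ω.
Step 4 — Parallel with input shunt Z1: Z_in = Z1 || (Z2 + Z3) = 736.1 - j96.51 Ω = 742.4∠-7.5° Ω.
Step 5 — Source phasor: V = 7.06∠14.7° V = 6.829 + j1.792 V.
Step 6 — Ohm's law: I = V / Z_total = (6.829 + j1.792) / (736.1 - j96.51) = 0.008806 + j0.003588 A.
Step 7 — Convert to polar: |I| = 0.009509 A, ∠I = 22.2°.

I = 0.009509∠22.2° A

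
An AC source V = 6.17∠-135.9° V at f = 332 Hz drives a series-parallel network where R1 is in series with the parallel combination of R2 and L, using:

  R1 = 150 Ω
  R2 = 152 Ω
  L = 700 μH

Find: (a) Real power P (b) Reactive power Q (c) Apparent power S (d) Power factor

Step 1 — Angular frequency: ω = 2π·f = 2π·332 = 2086 rad/s.
Step 2 — Component impedances:
  R1: Z = R = 150 Ω
  R2: Z = R = 152 Ω
  L: Z = jωL = j·2086·0.0007 = 0 + j1.46 Ω
Step 3 — Parallel branch: R2 || L = 1/(1/R2 + 1/L) = 0.01403 + j1.46 Ω.
Step 4 — Series with R1: Z_total = R1 + (R2 || L) = 150 + j1.46 Ω = 150∠0.6° Ω.
Step 5 — Source phasor: V = 6.17∠-135.9° V = -4.431 - j4.294 V.
Step 6 — Current: I = V / Z = -0.02981 - j0.02833 A = 0.04113∠-136.5° A.
Step 7 — Complex power: S = V·I* = 0.2537 + j0.00247 VA.
Step 8 — Real power: P = Re(S) = 0.2537 W.
Step 9 — Reactive power: Q = Im(S) = 0.00247 VAR.
Step 10 — Apparent power: |S| = 0.2538 VA.
Step 11 — Power factor: PF = P/|S| = 1 (lagging).

(a) P = 0.2537 W  (b) Q = 0.00247 VAR  (c) S = 0.2538 VA  (d) PF = 1 (lagging)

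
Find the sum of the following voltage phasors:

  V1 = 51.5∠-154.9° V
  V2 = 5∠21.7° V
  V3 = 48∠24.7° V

Step 1 — Convert each phasor to rectangular form:
  V1 = 51.5·(cos(-154.9°) + j·sin(-154.9°)) = -46.64 - j21.85 V
  V2 = 5·(cos(21.7°) + j·sin(21.7°)) = 4.646 + j1.849 V
  V3 = 48·(cos(24.7°) + j·sin(24.7°)) = 43.61 + j20.06 V
Step 2 — Sum components: V_total = 1.617 + j0.06008 V.
Step 3 — Convert to polar: |V_total| = 1.618 V, ∠V_total = 2.1°.

V_total = 1.618∠2.1° V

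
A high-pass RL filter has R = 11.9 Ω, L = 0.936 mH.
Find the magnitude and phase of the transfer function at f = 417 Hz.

Step 1 — Angular frequency: ω = 2π·417 = 2620 rad/s.
Step 2 — Transfer function: H(jω) = jωL/(R + jωL).
Step 3 — Numerator jωL = j·2.452; denominator R + jωL = 11.9 + j2.452.
Step 4 — H = 0.04074 + j0.1977.
Step 5 — Magnitude: |H| = 0.2018 (-13.9 dB); phase: φ = 78.4°.

|H| = 0.2018 (-13.9 dB), φ = 78.4°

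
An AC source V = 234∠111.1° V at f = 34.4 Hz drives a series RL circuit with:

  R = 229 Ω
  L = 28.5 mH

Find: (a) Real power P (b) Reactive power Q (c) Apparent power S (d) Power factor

Step 1 — Angular frequency: ω = 2π·f = 2π·34.4 = 216.1 rad/s.
Step 2 — Component impedances:
  R: Z = R = 229 Ω
  L: Z = jωL = j·216.1·0.0285 = 0 + j6.16 Ω
Step 3 — Series combination: Z_total = R + L = 229 + j6.16 Ω = 229.1∠1.5° Ω.
Step 4 — Source phasor: V = 234∠111.1° V = -84.24 + j218.3 V.
Step 5 — Current: I = V / Z = -0.342 + j0.9625 A = 1.021∠109.6° A.
Step 6 — Complex power: S = V·I* = 238.9 + j6.427 VA.
Step 7 — Real power: P = Re(S) = 238.9 W.
Step 8 — Reactive power: Q = Im(S) = 6.427 VAR.
Step 9 — Apparent power: |S| = 239 VA.
Step 10 — Power factor: PF = P/|S| = 0.9996 (lagging).

(a) P = 238.9 W  (b) Q = 6.427 VAR  (c) S = 239 VA  (d) PF = 0.9996 (lagging)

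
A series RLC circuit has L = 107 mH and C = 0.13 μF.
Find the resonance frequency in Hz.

Step 1 — Resonance condition Im(Z)=0 gives ω₀ = 1/√(LC).
Step 2 — ω₀ = 1/√(0.107·1.3e-07) = 8479 rad/s.
Step 3 — f₀ = ω₀/(2π) = 1349 Hz.

f₀ = 1349 Hz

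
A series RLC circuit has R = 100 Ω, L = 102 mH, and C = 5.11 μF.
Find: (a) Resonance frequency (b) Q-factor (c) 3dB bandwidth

Step 1 — Resonance condition Im(Z)=0 gives ω₀ = 1/√(LC).
Step 2 — ω₀ = 1/√(0.102·5.11e-06) = 1385 rad/s.
Step 3 — f₀ = ω₀/(2π) = 220.4 Hz.
Step 4 — Series Q: Q = ω₀L/R = 1385·0.102/100 = 1.413.
Step 5 — 3dB bandwidth: Δω = ω₀/Q = 980.4 rad/s; BW = Δω/(2π) = 156 Hz.

(a) f₀ = 220.4 Hz  (b) Q = 1.413  (c) BW = 156 Hz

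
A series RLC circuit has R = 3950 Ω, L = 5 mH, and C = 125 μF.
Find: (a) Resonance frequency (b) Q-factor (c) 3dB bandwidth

Step 1 — Resonance condition Im(Z)=0 gives ω₀ = 1/√(LC).
Step 2 — ω₀ = 1/√(0.005·0.000125) = 1265 rad/s.
Step 3 — f₀ = ω₀/(2π) = 201.3 Hz.
Step 4 — Series Q: Q = ω₀L/R = 1265·0.005/3950 = 0.001601.
Step 5 — 3dB bandwidth: Δω = ω₀/Q = 7.9e+05 rad/s; BW = Δω/(2π) = 1.257e+05 Hz.

(a) f₀ = 201.3 Hz  (b) Q = 0.001601  (c) BW = 1.257e+05 Hz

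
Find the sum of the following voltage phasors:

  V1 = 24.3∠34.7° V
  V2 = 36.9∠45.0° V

Step 1 — Convert each phasor to rectangular form:
  V1 = 24.3·(cos(34.7°) + j·sin(34.7°)) = 19.98 + j13.83 V
  V2 = 36.9·(cos(45.0°) + j·sin(45.0°)) = 26.09 + j26.09 V
Step 2 — Sum components: V_total = 46.07 + j39.93 V.
Step 3 — Convert to polar: |V_total| = 60.96 V, ∠V_total = 40.9°.

V_total = 60.96∠40.9° V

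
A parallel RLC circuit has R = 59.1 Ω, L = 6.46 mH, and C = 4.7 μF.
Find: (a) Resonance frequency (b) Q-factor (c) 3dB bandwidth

Step 1 — Resonance: ω₀ = 1/√(LC) = 1/√(0.00646·4.7e-06) = 5739 rad/s.
Step 2 — f₀ = ω₀/(2π) = 913.4 Hz.
Step 3 — Parallel Q: Q = R/(ω₀L) = 59.1/(5739·0.00646) = 1.594.
Step 4 — Bandwidth: Δω = ω₀/Q = 3600 rad/s; BW = Δω/(2π) = 573 Hz.

(a) f₀ = 913.4 Hz  (b) Q = 1.594  (c) BW = 573 Hz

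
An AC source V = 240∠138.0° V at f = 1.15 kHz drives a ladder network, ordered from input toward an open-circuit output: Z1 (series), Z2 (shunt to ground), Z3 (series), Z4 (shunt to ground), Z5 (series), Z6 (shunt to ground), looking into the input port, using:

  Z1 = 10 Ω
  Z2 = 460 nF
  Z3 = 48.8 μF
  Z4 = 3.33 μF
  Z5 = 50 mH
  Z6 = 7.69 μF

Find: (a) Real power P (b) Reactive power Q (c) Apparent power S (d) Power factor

Step 1 — Angular frequency: ω = 2π·f = 2π·1150 = 7226 rad/s.
Step 2 — Component impedances:
  Z1: Z = R = 10 Ω
  Z2: Z = 1/(jωC) = -j/(ω·C) = 0 - j300.9 Ω
  Z3: Z = 1/(jωC) = -j/(ω·C) = 0 - j2.836 Ω
  Z4: Z = 1/(jωC) = -j/(ω·C) = 0 - j41.56 Ω
  Z5: Z = jωL = j·7226·0.05 = 0 + j361.3 Ω
  Z6: Z = 1/(jωC) = -j/(ω·C) = 0 - j18 Ω
Step 3 — Ladder network (open output): work backward from the far end, alternating series and parallel combinations. Z_in = 10 - j42.96 Ω = 44.11∠-76.9° Ω.
Step 4 — Source phasor: V = 240∠138.0° V = -178.4 + j160.6 V.
Step 5 — Current: I = V / Z = -4.462 - j3.113 A = 5.441∠-145.1° A.
Step 6 — Complex power: S = V·I* = 296 - j1272 VA.
Step 7 — Real power: P = Re(S) = 296 W.
Step 8 — Reactive power: Q = Im(S) = -1272 VAR.
Step 9 — Apparent power: |S| = 1306 VA.
Step 10 — Power factor: PF = P/|S| = 0.2267 (leading).

(a) P = 296 W  (b) Q = -1272 VAR  (c) S = 1306 VA  (d) PF = 0.2267 (leading)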